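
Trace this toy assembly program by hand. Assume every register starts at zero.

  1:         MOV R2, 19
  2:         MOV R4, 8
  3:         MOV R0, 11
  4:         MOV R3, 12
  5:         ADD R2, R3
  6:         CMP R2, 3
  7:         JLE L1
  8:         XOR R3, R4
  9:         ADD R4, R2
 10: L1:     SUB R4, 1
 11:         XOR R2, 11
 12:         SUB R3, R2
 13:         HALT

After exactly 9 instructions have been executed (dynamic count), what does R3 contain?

4

R2=19
R4=8
R0=11
R3=12
R2=19+12=31
CMP R2, 3  (cmp 31,3)
JLE L1: not taken
R3=12^8=4
R4=8+31=39
After step 9: R3 = 4.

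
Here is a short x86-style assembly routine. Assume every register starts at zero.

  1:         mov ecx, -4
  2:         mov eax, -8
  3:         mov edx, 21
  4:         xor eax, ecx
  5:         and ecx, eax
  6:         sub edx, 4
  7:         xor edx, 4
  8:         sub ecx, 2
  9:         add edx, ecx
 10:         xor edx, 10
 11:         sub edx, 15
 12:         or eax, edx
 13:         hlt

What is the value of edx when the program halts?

after mov ecx, -4: ecx=-4
after mov eax, -8: eax=-8
after mov edx, 21: edx=21
after xor eax, ecx: eax=(-8)^(-4)=4
after and ecx, eax: ecx=(-4)&4=4
after sub edx, 4: edx=21-4=17
after xor edx, 4: edx=17^4=21
after sub ecx, 2: ecx=4-2=2
after add edx, ecx: edx=21+2=23
after xor edx, 10: edx=23^10=29
after sub edx, 15: edx=29-15=14
after or eax, edx: eax=4|14=14
halt.

14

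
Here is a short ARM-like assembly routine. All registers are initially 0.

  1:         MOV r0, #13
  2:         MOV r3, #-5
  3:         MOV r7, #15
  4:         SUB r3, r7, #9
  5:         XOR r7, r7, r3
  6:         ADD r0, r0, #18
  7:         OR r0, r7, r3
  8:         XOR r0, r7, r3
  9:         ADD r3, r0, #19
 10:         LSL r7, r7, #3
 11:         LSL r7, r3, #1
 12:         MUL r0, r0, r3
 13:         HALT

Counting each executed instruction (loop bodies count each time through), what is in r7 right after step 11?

after MOV r0, #13: r0=13
after MOV r3, #-5: r3=-5
after MOV r7, #15: r7=15
after SUB r3, r7, #9: r3=15-9=6
after XOR r7, r7, r3: r7=15^6=9
after ADD r0, r0, #18: r0=13+18=31
after OR r0, r7, r3: r0=9|6=15
after XOR r0, r7, r3: r0=9^6=15
after ADD r3, r0, #19: r3=15+19=34
after LSL r7, r7, #3: r7=9<<3=72
after LSL r7, r3, #1: r7=34<<1=68
After step 11: r7 = 68.

68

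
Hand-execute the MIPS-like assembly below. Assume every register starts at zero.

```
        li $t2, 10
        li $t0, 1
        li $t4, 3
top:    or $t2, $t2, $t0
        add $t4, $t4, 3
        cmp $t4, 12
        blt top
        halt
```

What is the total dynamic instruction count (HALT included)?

after li $t2, 10: $t2=10
after li $t0, 1: $t0=1
after li $t4, 3: $t4=3
after or $t2, $t2, $t0: $t2=10|1=11
after add $t4, $t4, 3: $t4=3+3=6
cmp $t4, 12  (cmp 6,12)
blt top: taken
after or $t2, $t2, $t0: $t2=11|1=11
after add $t4, $t4, 3: $t4=6+3=9
cmp $t4, 12  (cmp 9,12)
blt top: taken
after or $t2, $t2, $t0: $t2=11|1=11
after add $t4, $t4, 3: $t4=9+3=12
cmp $t4, 12  (cmp 12,12)
blt top: not taken
halt.
Total executed instructions: 16.

16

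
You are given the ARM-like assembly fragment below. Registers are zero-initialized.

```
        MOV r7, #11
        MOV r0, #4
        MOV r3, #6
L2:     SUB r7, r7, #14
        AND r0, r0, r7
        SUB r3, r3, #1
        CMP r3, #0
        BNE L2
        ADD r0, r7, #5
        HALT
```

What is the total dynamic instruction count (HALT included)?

35

after MOV r7, #11: r7=11
after MOV r0, #4: r0=4
after MOV r3, #6: r3=6
after SUB r7, r7, #14: r7=11-14=-3
after AND r0, r0, r7: r0=4&(-3)=4
after SUB r3, r3, #1: r3=6-1=5
CMP r3, #0  (cmp 5,0)
BNE L2: taken
after SUB r7, r7, #14: r7=(-3)-14=-17
after AND r0, r0, r7: r0=4&(-17)=4
after SUB r3, r3, #1: r3=5-1=4
CMP r3, #0  (cmp 4,0)
BNE L2: taken
after SUB r7, r7, #14: r7=(-17)-14=-31
after AND r0, r0, r7: r0=4&(-31)=0
after SUB r3, r3, #1: r3=4-1=3
CMP r3, #0  (cmp 3,0)
BNE L2: taken
after SUB r7, r7, #14: r7=(-31)-14=-45
after AND r0, r0, r7: r0=0&(-45)=0
after SUB r3, r3, #1: r3=3-1=2
CMP r3, #0  (cmp 2,0)
BNE L2: taken
after SUB r7, r7, #14: r7=(-45)-14=-59
after AND r0, r0, r7: r0=0&(-59)=0
after SUB r3, r3, #1: r3=2-1=1
CMP r3, #0  (cmp 1,0)
BNE L2: taken
after SUB r7, r7, #14: r7=(-59)-14=-73
after AND r0, r0, r7: r0=0&(-73)=0
after SUB r3, r3, #1: r3=1-1=0
CMP r3, #0  (cmp 0,0)
BNE L2: not taken
after ADD r0, r7, #5: r0=(-73)+5=-68
halt.
Total executed instructions: 35.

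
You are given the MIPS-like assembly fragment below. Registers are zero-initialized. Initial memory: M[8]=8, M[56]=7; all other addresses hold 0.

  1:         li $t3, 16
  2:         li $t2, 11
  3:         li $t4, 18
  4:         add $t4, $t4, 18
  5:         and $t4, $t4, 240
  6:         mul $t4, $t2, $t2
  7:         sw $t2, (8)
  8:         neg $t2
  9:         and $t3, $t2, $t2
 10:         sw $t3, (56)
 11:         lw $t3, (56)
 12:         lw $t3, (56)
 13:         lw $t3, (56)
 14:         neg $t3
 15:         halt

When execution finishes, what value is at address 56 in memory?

after li $t3, 16: $t3=16
after li $t2, 11: $t2=11
after li $t4, 18: $t4=18
after add $t4, $t4, 18: $t4=18+18=36
after and $t4, $t4, 240: $t4=36&240=32
after mul $t4, $t2, $t2: $t4=11*11=121
sw $t2, (8) → M[8]=11
after neg $t2: $t2=-(11)=-11
after and $t3, $t2, $t2: $t3=(-11)&(-11)=-11
sw $t3, (56) → M[56]=-11
after lw $t3, (56): $t3=M[56]=-11
after lw $t3, (56): $t3=M[56]=-11
after lw $t3, (56): $t3=M[56]=-11
after neg $t3: $t3=-(-11)=11
halt.

-11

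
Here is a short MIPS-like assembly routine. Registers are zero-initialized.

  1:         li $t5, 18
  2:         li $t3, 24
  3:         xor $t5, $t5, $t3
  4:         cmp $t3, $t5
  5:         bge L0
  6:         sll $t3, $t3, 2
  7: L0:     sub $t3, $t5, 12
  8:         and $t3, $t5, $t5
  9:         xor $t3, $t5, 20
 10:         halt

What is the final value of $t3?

30

$t5=18
$t3=24
$t5=18^24=10
cmp $t3, $t5  (cmp 24,10)
bge L0: taken
$t3=10-12=-2
$t3=10&10=10
$t3=10^20=30
halt.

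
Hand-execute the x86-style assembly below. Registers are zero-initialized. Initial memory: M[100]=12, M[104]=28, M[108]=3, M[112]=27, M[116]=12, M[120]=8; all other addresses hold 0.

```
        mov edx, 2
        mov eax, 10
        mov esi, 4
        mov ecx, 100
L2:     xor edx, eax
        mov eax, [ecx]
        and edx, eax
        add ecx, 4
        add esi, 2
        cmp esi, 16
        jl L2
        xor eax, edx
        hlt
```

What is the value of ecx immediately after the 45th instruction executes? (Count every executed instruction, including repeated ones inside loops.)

mov edx, 2 → edx=2
mov eax, 10 → eax=10
mov esi, 4 → esi=4
mov ecx, 100 → ecx=100
xor edx, eax → edx=2^10=8
mov eax, [ecx] → eax=M[100]=12
and edx, eax → edx=8&12=8
add ecx, 4 → ecx=100+4=104
add esi, 2 → esi=4+2=6
cmp esi, 16  (cmp 6,16)
jl L2: taken
xor edx, eax → edx=8^12=4
mov eax, [ecx] → eax=M[104]=28
and edx, eax → edx=4&28=4
add ecx, 4 → ecx=104+4=108
add esi, 2 → esi=6+2=8
cmp esi, 16  (cmp 8,16)
jl L2: taken
xor edx, eax → edx=4^28=24
mov eax, [ecx] → eax=M[108]=3
and edx, eax → edx=24&3=0
add ecx, 4 → ecx=108+4=112
add esi, 2 → esi=8+2=10
cmp esi, 16  (cmp 10,16)
jl L2: taken
xor edx, eax → edx=0^3=3
mov eax, [ecx] → eax=M[112]=27
and edx, eax → edx=3&27=3
add ecx, 4 → ecx=112+4=116
add esi, 2 → esi=10+2=12
cmp esi, 16  (cmp 12,16)
jl L2: taken
xor edx, eax → edx=3^27=24
mov eax, [ecx] → eax=M[116]=12
and edx, eax → edx=24&12=8
add ecx, 4 → ecx=116+4=120
add esi, 2 → esi=12+2=14
cmp esi, 16  (cmp 14,16)
jl L2: taken
xor edx, eax → edx=8^12=4
mov eax, [ecx] → eax=M[120]=8
and edx, eax → edx=4&8=0
add ecx, 4 → ecx=120+4=124
add esi, 2 → esi=14+2=16
cmp esi, 16  (cmp 16,16)
After step 45: ecx = 124.

124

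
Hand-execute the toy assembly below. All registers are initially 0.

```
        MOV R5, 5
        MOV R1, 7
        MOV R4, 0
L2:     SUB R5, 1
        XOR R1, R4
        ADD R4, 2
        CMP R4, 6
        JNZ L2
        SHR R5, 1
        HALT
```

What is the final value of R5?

1

MOV R5, 5 → R5=5
MOV R1, 7 → R1=7
MOV R4, 0 → R4=0
SUB R5, 1 → R5=5-1=4
XOR R1, R4 → R1=7^0=7
ADD R4, 2 → R4=0+2=2
CMP R4, 6  (cmp 2,6)
JNZ L2: taken
SUB R5, 1 → R5=4-1=3
XOR R1, R4 → R1=7^2=5
ADD R4, 2 → R4=2+2=4
CMP R4, 6  (cmp 4,6)
JNZ L2: taken
SUB R5, 1 → R5=3-1=2
XOR R1, R4 → R1=5^4=1
ADD R4, 2 → R4=4+2=6
CMP R4, 6  (cmp 6,6)
JNZ L2: not taken
SHR R5, 1 → R5=2>>1=1
halt.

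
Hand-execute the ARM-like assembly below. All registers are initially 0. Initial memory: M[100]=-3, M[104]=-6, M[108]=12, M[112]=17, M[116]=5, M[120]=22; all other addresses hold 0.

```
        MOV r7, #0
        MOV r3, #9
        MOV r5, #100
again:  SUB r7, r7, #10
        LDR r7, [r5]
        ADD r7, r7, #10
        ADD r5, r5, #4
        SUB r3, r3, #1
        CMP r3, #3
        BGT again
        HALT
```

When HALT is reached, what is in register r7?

32

MOV r7, #0 → r7=0
MOV r3, #9 → r3=9
MOV r5, #100 → r5=100
SUB r7, r7, #10 → r7=0-10=-10
LDR r7, [r5] → r7=M[100]=-3
ADD r7, r7, #10 → r7=(-3)+10=7
ADD r5, r5, #4 → r5=100+4=104
SUB r3, r3, #1 → r3=9-1=8
CMP r3, #3  (cmp 8,3)
BGT again: taken
SUB r7, r7, #10 → r7=7-10=-3
LDR r7, [r5] → r7=M[104]=-6
ADD r7, r7, #10 → r7=(-6)+10=4
ADD r5, r5, #4 → r5=104+4=108
SUB r3, r3, #1 → r3=8-1=7
CMP r3, #3  (cmp 7,3)
BGT again: taken
SUB r7, r7, #10 → r7=4-10=-6
LDR r7, [r5] → r7=M[108]=12
ADD r7, r7, #10 → r7=12+10=22
ADD r5, r5, #4 → r5=108+4=112
SUB r3, r3, #1 → r3=7-1=6
CMP r3, #3  (cmp 6,3)
BGT again: taken
SUB r7, r7, #10 → r7=22-10=12
LDR r7, [r5] → r7=M[112]=17
ADD r7, r7, #10 → r7=17+10=27
ADD r5, r5, #4 → r5=112+4=116
SUB r3, r3, #1 → r3=6-1=5
CMP r3, #3  (cmp 5,3)
BGT again: taken
SUB r7, r7, #10 → r7=27-10=17
LDR r7, [r5] → r7=M[116]=5
ADD r7, r7, #10 → r7=5+10=15
ADD r5, r5, #4 → r5=116+4=120
SUB r3, r3, #1 → r3=5-1=4
CMP r3, #3  (cmp 4,3)
BGT again: taken
SUB r7, r7, #10 → r7=15-10=5
LDR r7, [r5] → r7=M[120]=22
ADD r7, r7, #10 → r7=22+10=32
ADD r5, r5, #4 → r5=120+4=124
SUB r3, r3, #1 → r3=4-1=3
CMP r3, #3  (cmp 3,3)
BGT again: not taken
halt.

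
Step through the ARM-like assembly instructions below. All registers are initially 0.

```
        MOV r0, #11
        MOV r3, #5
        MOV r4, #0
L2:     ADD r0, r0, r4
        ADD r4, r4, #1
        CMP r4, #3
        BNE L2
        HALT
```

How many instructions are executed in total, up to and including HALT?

16

MOV r0, #11 → r0=11
MOV r3, #5 → r3=5
MOV r4, #0 → r4=0
ADD r0, r0, r4 → r0=11+0=11
ADD r4, r4, #1 → r4=0+1=1
CMP r4, #3  (cmp 1,3)
BNE L2: taken
ADD r0, r0, r4 → r0=11+1=12
ADD r4, r4, #1 → r4=1+1=2
CMP r4, #3  (cmp 2,3)
BNE L2: taken
ADD r0, r0, r4 → r0=12+2=14
ADD r4, r4, #1 → r4=2+1=3
CMP r4, #3  (cmp 3,3)
BNE L2: not taken
halt.
Total executed instructions: 16.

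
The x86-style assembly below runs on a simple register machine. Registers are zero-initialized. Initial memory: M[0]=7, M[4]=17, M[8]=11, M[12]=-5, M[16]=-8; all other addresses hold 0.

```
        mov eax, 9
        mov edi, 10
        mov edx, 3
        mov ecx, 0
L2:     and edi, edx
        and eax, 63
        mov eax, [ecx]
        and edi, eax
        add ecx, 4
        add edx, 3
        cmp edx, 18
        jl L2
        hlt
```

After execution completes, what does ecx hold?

20

mov eax, 9 → eax=9
mov edi, 10 → edi=10
mov edx, 3 → edx=3
mov ecx, 0 → ecx=0
and edi, edx → edi=10&3=2
and eax, 63 → eax=9&63=9
mov eax, [ecx] → eax=M[0]=7
and edi, eax → edi=2&7=2
add ecx, 4 → ecx=0+4=4
add edx, 3 → edx=3+3=6
cmp edx, 18  (cmp 6,18)
jl L2: taken
and edi, edx → edi=2&6=2
and eax, 63 → eax=7&63=7
mov eax, [ecx] → eax=M[4]=17
and edi, eax → edi=2&17=0
add ecx, 4 → ecx=4+4=8
add edx, 3 → edx=6+3=9
cmp edx, 18  (cmp 9,18)
jl L2: taken
and edi, edx → edi=0&9=0
and eax, 63 → eax=17&63=17
mov eax, [ecx] → eax=M[8]=11
and edi, eax → edi=0&11=0
add ecx, 4 → ecx=8+4=12
add edx, 3 → edx=9+3=12
cmp edx, 18  (cmp 12,18)
jl L2: taken
and edi, edx → edi=0&12=0
and eax, 63 → eax=11&63=11
mov eax, [ecx] → eax=M[12]=-5
and edi, eax → edi=0&(-5)=0
add ecx, 4 → ecx=12+4=16
add edx, 3 → edx=12+3=15
cmp edx, 18  (cmp 15,18)
jl L2: taken
and edi, edx → edi=0&15=0
and eax, 63 → eax=(-5)&63=59
mov eax, [ecx] → eax=M[16]=-8
and edi, eax → edi=0&(-8)=0
add ecx, 4 → ecx=16+4=20
add edx, 3 → edx=15+3=18
cmp edx, 18  (cmp 18,18)
jl L2: not taken
halt.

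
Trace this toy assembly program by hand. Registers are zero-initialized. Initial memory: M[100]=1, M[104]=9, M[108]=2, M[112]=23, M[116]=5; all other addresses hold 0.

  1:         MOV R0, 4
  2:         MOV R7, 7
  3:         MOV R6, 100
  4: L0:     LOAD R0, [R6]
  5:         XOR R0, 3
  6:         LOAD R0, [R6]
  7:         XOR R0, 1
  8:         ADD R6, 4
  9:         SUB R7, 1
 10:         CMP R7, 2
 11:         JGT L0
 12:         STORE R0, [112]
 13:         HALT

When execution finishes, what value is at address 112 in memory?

4

after MOV R0, 4: R0=4
after MOV R7, 7: R7=7
after MOV R6, 100: R6=100
after LOAD R0, [R6]: R0=M[100]=1
after XOR R0, 3: R0=1^3=2
after LOAD R0, [R6]: R0=M[100]=1
after XOR R0, 1: R0=1^1=0
after ADD R6, 4: R6=100+4=104
after SUB R7, 1: R7=7-1=6
CMP R7, 2  (cmp 6,2)
JGT L0: taken
after LOAD R0, [R6]: R0=M[104]=9
after XOR R0, 3: R0=9^3=10
after LOAD R0, [R6]: R0=M[104]=9
after XOR R0, 1: R0=9^1=8
after ADD R6, 4: R6=104+4=108
after SUB R7, 1: R7=6-1=5
CMP R7, 2  (cmp 5,2)
JGT L0: taken
after LOAD R0, [R6]: R0=M[108]=2
after XOR R0, 3: R0=2^3=1
after LOAD R0, [R6]: R0=M[108]=2
after XOR R0, 1: R0=2^1=3
after ADD R6, 4: R6=108+4=112
after SUB R7, 1: R7=5-1=4
CMP R7, 2  (cmp 4,2)
JGT L0: taken
after LOAD R0, [R6]: R0=M[112]=23
after XOR R0, 3: R0=23^3=20
after LOAD R0, [R6]: R0=M[112]=23
after XOR R0, 1: R0=23^1=22
after ADD R6, 4: R6=112+4=116
after SUB R7, 1: R7=4-1=3
CMP R7, 2  (cmp 3,2)
JGT L0: taken
after LOAD R0, [R6]: R0=M[116]=5
after XOR R0, 3: R0=5^3=6
after LOAD R0, [R6]: R0=M[116]=5
after XOR R0, 1: R0=5^1=4
after ADD R6, 4: R6=116+4=120
after SUB R7, 1: R7=3-1=2
CMP R7, 2  (cmp 2,2)
JGT L0: not taken
STORE R0, [112] → M[112]=4
halt.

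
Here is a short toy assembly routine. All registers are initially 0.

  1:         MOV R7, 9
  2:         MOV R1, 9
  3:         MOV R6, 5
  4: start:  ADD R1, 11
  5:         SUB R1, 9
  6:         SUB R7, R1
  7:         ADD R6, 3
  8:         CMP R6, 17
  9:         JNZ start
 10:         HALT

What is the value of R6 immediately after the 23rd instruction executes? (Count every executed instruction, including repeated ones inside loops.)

14

R7=9
R1=9
R6=5
R1=9+11=20
R1=20-9=11
R7=9-11=-2
R6=5+3=8
CMP R6, 17  (cmp 8,17)
JNZ start: taken
R1=11+11=22
R1=22-9=13
R7=(-2)-13=-15
R6=8+3=11
CMP R6, 17  (cmp 11,17)
JNZ start: taken
R1=13+11=24
R1=24-9=15
R7=(-15)-15=-30
R6=11+3=14
CMP R6, 17  (cmp 14,17)
JNZ start: taken
R1=15+11=26
R1=26-9=17
After step 23: R6 = 14.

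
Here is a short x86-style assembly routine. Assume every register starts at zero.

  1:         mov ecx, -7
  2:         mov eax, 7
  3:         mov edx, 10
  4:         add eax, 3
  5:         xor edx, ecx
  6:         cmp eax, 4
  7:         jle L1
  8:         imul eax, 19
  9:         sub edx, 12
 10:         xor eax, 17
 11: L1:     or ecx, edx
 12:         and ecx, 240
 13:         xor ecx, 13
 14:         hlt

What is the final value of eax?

ecx=-7
eax=7
edx=10
eax=7+3=10
edx=10^(-7)=-13
cmp eax, 4  (cmp 10,4)
jle L1: not taken
eax=10*19=190
edx=(-13)-12=-25
eax=190^17=175
ecx=(-7)|(-25)=-1
ecx=(-1)&240=240
ecx=240^13=253
halt.

175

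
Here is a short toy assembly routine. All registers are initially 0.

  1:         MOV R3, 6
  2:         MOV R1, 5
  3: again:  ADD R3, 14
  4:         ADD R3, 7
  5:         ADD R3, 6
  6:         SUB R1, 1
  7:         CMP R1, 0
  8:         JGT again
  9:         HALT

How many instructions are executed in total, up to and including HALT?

33

R3=6
R1=5
R3=6+14=20
R3=20+7=27
R3=27+6=33
R1=5-1=4
CMP R1, 0  (cmp 4,0)
JGT again: taken
R3=33+14=47
R3=47+7=54
R3=54+6=60
R1=4-1=3
CMP R1, 0  (cmp 3,0)
JGT again: taken
R3=60+14=74
R3=74+7=81
R3=81+6=87
R1=3-1=2
CMP R1, 0  (cmp 2,0)
JGT again: taken
R3=87+14=101
R3=101+7=108
R3=108+6=114
R1=2-1=1
CMP R1, 0  (cmp 1,0)
JGT again: taken
R3=114+14=128
R3=128+7=135
R3=135+6=141
R1=1-1=0
CMP R1, 0  (cmp 0,0)
JGT again: not taken
halt.
Total executed instructions: 33.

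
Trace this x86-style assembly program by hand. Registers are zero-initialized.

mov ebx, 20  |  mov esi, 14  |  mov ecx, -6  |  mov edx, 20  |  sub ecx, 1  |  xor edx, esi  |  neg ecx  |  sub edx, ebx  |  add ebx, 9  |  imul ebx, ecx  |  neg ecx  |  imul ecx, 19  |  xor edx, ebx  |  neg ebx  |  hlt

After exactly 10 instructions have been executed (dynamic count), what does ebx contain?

mov ebx, 20 → ebx=20
mov esi, 14 → esi=14
mov ecx, -6 → ecx=-6
mov edx, 20 → edx=20
sub ecx, 1 → ecx=(-6)-1=-7
xor edx, esi → edx=20^14=26
neg ecx → ecx=-(-7)=7
sub edx, ebx → edx=26-20=6
add ebx, 9 → ebx=20+9=29
imul ebx, ecx → ebx=29*7=203
After step 10: ebx = 203.

203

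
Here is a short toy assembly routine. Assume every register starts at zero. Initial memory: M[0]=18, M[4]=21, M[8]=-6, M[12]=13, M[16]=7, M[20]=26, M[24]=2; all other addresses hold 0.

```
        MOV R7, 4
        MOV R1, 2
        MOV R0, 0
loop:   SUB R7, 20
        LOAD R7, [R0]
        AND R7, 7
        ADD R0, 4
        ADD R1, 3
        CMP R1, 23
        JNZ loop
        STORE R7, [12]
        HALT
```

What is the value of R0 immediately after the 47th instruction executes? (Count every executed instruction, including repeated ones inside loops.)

24

MOV R7, 4 → R7=4
MOV R1, 2 → R1=2
MOV R0, 0 → R0=0
SUB R7, 20 → R7=4-20=-16
LOAD R7, [R0] → R7=M[0]=18
AND R7, 7 → R7=18&7=2
ADD R0, 4 → R0=0+4=4
ADD R1, 3 → R1=2+3=5
CMP R1, 23  (cmp 5,23)
JNZ loop: taken
SUB R7, 20 → R7=2-20=-18
LOAD R7, [R0] → R7=M[4]=21
AND R7, 7 → R7=21&7=5
ADD R0, 4 → R0=4+4=8
ADD R1, 3 → R1=5+3=8
CMP R1, 23  (cmp 8,23)
JNZ loop: taken
SUB R7, 20 → R7=5-20=-15
LOAD R7, [R0] → R7=M[8]=-6
AND R7, 7 → R7=(-6)&7=2
ADD R0, 4 → R0=8+4=12
ADD R1, 3 → R1=8+3=11
CMP R1, 23  (cmp 11,23)
JNZ loop: taken
SUB R7, 20 → R7=2-20=-18
LOAD R7, [R0] → R7=M[12]=13
AND R7, 7 → R7=13&7=5
ADD R0, 4 → R0=12+4=16
ADD R1, 3 → R1=11+3=14
CMP R1, 23  (cmp 14,23)
JNZ loop: taken
SUB R7, 20 → R7=5-20=-15
LOAD R7, [R0] → R7=M[16]=7
AND R7, 7 → R7=7&7=7
ADD R0, 4 → R0=16+4=20
ADD R1, 3 → R1=14+3=17
CMP R1, 23  (cmp 17,23)
JNZ loop: taken
SUB R7, 20 → R7=7-20=-13
LOAD R7, [R0] → R7=M[20]=26
AND R7, 7 → R7=26&7=2
ADD R0, 4 → R0=20+4=24
ADD R1, 3 → R1=17+3=20
CMP R1, 23  (cmp 20,23)
JNZ loop: taken
SUB R7, 20 → R7=2-20=-18
LOAD R7, [R0] → R7=M[24]=2
After step 47: R0 = 24.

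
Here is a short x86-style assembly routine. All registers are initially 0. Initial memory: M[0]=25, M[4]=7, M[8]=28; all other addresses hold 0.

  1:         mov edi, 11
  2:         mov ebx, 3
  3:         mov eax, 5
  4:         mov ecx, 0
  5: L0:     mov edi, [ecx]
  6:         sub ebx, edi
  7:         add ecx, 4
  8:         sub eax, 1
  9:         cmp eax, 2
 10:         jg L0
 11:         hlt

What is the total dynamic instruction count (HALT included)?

23

after mov edi, 11: edi=11
after mov ebx, 3: ebx=3
after mov eax, 5: eax=5
after mov ecx, 0: ecx=0
after mov edi, [ecx]: edi=M[0]=25
after sub ebx, edi: ebx=3-25=-22
after add ecx, 4: ecx=0+4=4
after sub eax, 1: eax=5-1=4
cmp eax, 2  (cmp 4,2)
jg L0: taken
after mov edi, [ecx]: edi=M[4]=7
after sub ebx, edi: ebx=(-22)-7=-29
after add ecx, 4: ecx=4+4=8
after sub eax, 1: eax=4-1=3
cmp eax, 2  (cmp 3,2)
jg L0: taken
after mov edi, [ecx]: edi=M[8]=28
after sub ebx, edi: ebx=(-29)-28=-57
after add ecx, 4: ecx=8+4=12
after sub eax, 1: eax=3-1=2
cmp eax, 2  (cmp 2,2)
jg L0: not taken
halt.
Total executed instructions: 23.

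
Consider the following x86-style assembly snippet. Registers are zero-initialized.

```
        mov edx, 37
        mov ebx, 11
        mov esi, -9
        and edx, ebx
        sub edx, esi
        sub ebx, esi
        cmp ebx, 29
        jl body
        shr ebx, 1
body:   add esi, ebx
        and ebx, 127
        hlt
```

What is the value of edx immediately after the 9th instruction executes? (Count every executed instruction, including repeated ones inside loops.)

10

edx=37
ebx=11
esi=-9
edx=37&11=1
edx=1-(-9)=10
ebx=11-(-9)=20
cmp ebx, 29  (cmp 20,29)
jl body: taken
esi=(-9)+20=11
After step 9: edx = 10.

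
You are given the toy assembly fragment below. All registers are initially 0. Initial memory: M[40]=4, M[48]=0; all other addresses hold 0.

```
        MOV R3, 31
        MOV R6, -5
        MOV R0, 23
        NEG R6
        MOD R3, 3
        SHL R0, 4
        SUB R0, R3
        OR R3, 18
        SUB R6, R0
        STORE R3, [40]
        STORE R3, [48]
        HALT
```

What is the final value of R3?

MOV R3, 31 → R3=31
MOV R6, -5 → R6=-5
MOV R0, 23 → R0=23
NEG R6 → R6=-(-5)=5
MOD R3, 3 → R3=31%3=1
SHL R0, 4 → R0=23<<4=368
SUB R0, R3 → R0=368-1=367
OR R3, 18 → R3=1|18=19
SUB R6, R0 → R6=5-367=-362
STORE R3, [40] → M[40]=19
STORE R3, [48] → M[48]=19
halt.

19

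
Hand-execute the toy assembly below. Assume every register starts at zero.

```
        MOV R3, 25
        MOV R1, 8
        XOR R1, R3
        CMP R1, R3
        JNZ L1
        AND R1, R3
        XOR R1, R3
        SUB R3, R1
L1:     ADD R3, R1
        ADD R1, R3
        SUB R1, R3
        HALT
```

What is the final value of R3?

42

MOV R3, 25 → R3=25
MOV R1, 8 → R1=8
XOR R1, R3 → R1=8^25=17
CMP R1, R3  (cmp 17,25)
JNZ L1: taken
ADD R3, R1 → R3=25+17=42
ADD R1, R3 → R1=17+42=59
SUB R1, R3 → R1=59-42=17
halt.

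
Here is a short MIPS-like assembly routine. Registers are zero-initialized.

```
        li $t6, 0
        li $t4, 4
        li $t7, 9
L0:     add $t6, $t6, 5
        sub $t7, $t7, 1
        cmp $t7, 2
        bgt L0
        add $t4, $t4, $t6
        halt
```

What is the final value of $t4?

after li $t6, 0: $t6=0
after li $t4, 4: $t4=4
after li $t7, 9: $t7=9
after add $t6, $t6, 5: $t6=0+5=5
after sub $t7, $t7, 1: $t7=9-1=8
cmp $t7, 2  (cmp 8,2)
bgt L0: taken
after add $t6, $t6, 5: $t6=5+5=10
after sub $t7, $t7, 1: $t7=8-1=7
cmp $t7, 2  (cmp 7,2)
bgt L0: taken
after add $t6, $t6, 5: $t6=10+5=15
after sub $t7, $t7, 1: $t7=7-1=6
cmp $t7, 2  (cmp 6,2)
bgt L0: taken
after add $t6, $t6, 5: $t6=15+5=20
after sub $t7, $t7, 1: $t7=6-1=5
cmp $t7, 2  (cmp 5,2)
bgt L0: taken
after add $t6, $t6, 5: $t6=20+5=25
after sub $t7, $t7, 1: $t7=5-1=4
cmp $t7, 2  (cmp 4,2)
bgt L0: taken
after add $t6, $t6, 5: $t6=25+5=30
after sub $t7, $t7, 1: $t7=4-1=3
cmp $t7, 2  (cmp 3,2)
bgt L0: taken
after add $t6, $t6, 5: $t6=30+5=35
after sub $t7, $t7, 1: $t7=3-1=2
cmp $t7, 2  (cmp 2,2)
bgt L0: not taken
after add $t4, $t4, $t6: $t4=4+35=39
halt.

39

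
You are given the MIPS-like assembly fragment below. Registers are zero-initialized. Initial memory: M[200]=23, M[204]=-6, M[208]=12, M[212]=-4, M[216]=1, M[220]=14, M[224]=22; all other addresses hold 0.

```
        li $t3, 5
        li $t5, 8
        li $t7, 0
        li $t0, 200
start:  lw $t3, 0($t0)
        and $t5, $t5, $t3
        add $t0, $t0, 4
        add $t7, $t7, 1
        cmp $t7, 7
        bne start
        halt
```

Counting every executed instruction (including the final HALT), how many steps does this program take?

$t3=5
$t5=8
$t7=0
$t0=200
$t3=M[200]=23
$t5=8&23=0
$t0=200+4=204
$t7=0+1=1
cmp $t7, 7  (cmp 1,7)
bne start: taken
$t3=M[204]=-6
$t5=0&(-6)=0
$t0=204+4=208
$t7=1+1=2
cmp $t7, 7  (cmp 2,7)
bne start: taken
$t3=M[208]=12
$t5=0&12=0
$t0=208+4=212
$t7=2+1=3
cmp $t7, 7  (cmp 3,7)
bne start: taken
$t3=M[212]=-4
$t5=0&(-4)=0
$t0=212+4=216
$t7=3+1=4
cmp $t7, 7  (cmp 4,7)
bne start: taken
$t3=M[216]=1
$t5=0&1=0
$t0=216+4=220
$t7=4+1=5
cmp $t7, 7  (cmp 5,7)
bne start: taken
$t3=M[220]=14
$t5=0&14=0
$t0=220+4=224
$t7=5+1=6
cmp $t7, 7  (cmp 6,7)
bne start: taken
$t3=M[224]=22
$t5=0&22=0
$t0=224+4=228
$t7=6+1=7
cmp $t7, 7  (cmp 7,7)
bne start: not taken
halt.
Total executed instructions: 47.

47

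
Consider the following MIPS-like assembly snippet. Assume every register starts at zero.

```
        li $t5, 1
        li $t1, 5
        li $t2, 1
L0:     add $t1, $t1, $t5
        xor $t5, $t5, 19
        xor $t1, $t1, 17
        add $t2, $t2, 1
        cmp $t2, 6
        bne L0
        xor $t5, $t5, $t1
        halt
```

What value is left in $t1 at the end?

after li $t5, 1: $t5=1
after li $t1, 5: $t1=5
after li $t2, 1: $t2=1
after add $t1, $t1, $t5: $t1=5+1=6
after xor $t5, $t5, 19: $t5=1^19=18
after xor $t1, $t1, 17: $t1=6^17=23
after add $t2, $t2, 1: $t2=1+1=2
cmp $t2, 6  (cmp 2,6)
bne L0: taken
after add $t1, $t1, $t5: $t1=23+18=41
after xor $t5, $t5, 19: $t5=18^19=1
after xor $t1, $t1, 17: $t1=41^17=56
after add $t2, $t2, 1: $t2=2+1=3
cmp $t2, 6  (cmp 3,6)
bne L0: taken
after add $t1, $t1, $t5: $t1=56+1=57
after xor $t5, $t5, 19: $t5=1^19=18
after xor $t1, $t1, 17: $t1=57^17=40
after add $t2, $t2, 1: $t2=3+1=4
cmp $t2, 6  (cmp 4,6)
bne L0: taken
after add $t1, $t1, $t5: $t1=40+18=58
after xor $t5, $t5, 19: $t5=18^19=1
after xor $t1, $t1, 17: $t1=58^17=43
after add $t2, $t2, 1: $t2=4+1=5
cmp $t2, 6  (cmp 5,6)
bne L0: taken
after add $t1, $t1, $t5: $t1=43+1=44
after xor $t5, $t5, 19: $t5=1^19=18
after xor $t1, $t1, 17: $t1=44^17=61
after add $t2, $t2, 1: $t2=5+1=6
cmp $t2, 6  (cmp 6,6)
bne L0: not taken
after xor $t5, $t5, $t1: $t5=18^61=47
halt.

61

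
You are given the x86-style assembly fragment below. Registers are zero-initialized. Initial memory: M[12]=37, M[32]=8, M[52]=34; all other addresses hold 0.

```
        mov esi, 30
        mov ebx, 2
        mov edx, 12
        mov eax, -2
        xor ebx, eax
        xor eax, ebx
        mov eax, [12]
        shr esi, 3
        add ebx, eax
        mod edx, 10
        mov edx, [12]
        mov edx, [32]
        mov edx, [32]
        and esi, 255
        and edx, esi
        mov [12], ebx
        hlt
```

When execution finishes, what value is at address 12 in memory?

mov esi, 30 → esi=30
mov ebx, 2 → ebx=2
mov edx, 12 → edx=12
mov eax, -2 → eax=-2
xor ebx, eax → ebx=2^(-2)=-4
xor eax, ebx → eax=(-2)^(-4)=2
mov eax, [12] → eax=M[12]=37
shr esi, 3 → esi=30>>3=3
add ebx, eax → ebx=(-4)+37=33
mod edx, 10 → edx=12%10=2
mov edx, [12] → edx=M[12]=37
mov edx, [32] → edx=M[32]=8
mov edx, [32] → edx=M[32]=8
and esi, 255 → esi=3&255=3
and edx, esi → edx=8&3=0
mov [12], ebx → M[12]=33
halt.

33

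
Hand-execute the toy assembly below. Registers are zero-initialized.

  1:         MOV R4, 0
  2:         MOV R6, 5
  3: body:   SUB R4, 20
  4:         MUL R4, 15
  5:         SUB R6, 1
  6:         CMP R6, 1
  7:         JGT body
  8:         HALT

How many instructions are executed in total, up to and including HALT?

23

R4=0
R6=5
R4=0-20=-20
R4=(-20)*15=-300
R6=5-1=4
CMP R6, 1  (cmp 4,1)
JGT body: taken
R4=(-300)-20=-320
R4=(-320)*15=-4800
R6=4-1=3
CMP R6, 1  (cmp 3,1)
JGT body: taken
R4=(-4800)-20=-4820
R4=(-4820)*15=-72300
R6=3-1=2
CMP R6, 1  (cmp 2,1)
JGT body: taken
R4=(-72300)-20=-72320
R4=(-72320)*15=-1084800
R6=2-1=1
CMP R6, 1  (cmp 1,1)
JGT body: not taken
halt.
Total executed instructions: 23.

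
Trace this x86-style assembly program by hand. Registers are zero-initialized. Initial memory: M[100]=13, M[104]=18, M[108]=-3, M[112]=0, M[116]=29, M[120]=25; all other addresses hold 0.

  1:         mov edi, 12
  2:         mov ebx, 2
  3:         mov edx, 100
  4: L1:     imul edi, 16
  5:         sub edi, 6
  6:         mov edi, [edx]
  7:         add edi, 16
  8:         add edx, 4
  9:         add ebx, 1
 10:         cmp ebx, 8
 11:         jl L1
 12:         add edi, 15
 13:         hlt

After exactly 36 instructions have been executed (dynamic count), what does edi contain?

256

mov edi, 12 → edi=12
mov ebx, 2 → ebx=2
mov edx, 100 → edx=100
imul edi, 16 → edi=12*16=192
sub edi, 6 → edi=192-6=186
mov edi, [edx] → edi=M[100]=13
add edi, 16 → edi=13+16=29
add edx, 4 → edx=100+4=104
add ebx, 1 → ebx=2+1=3
cmp ebx, 8  (cmp 3,8)
jl L1: taken
imul edi, 16 → edi=29*16=464
sub edi, 6 → edi=464-6=458
mov edi, [edx] → edi=M[104]=18
add edi, 16 → edi=18+16=34
add edx, 4 → edx=104+4=108
add ebx, 1 → ebx=3+1=4
cmp ebx, 8  (cmp 4,8)
jl L1: taken
imul edi, 16 → edi=34*16=544
sub edi, 6 → edi=544-6=538
mov edi, [edx] → edi=M[108]=-3
add edi, 16 → edi=(-3)+16=13
add edx, 4 → edx=108+4=112
add ebx, 1 → ebx=4+1=5
cmp ebx, 8  (cmp 5,8)
jl L1: taken
imul edi, 16 → edi=13*16=208
sub edi, 6 → edi=208-6=202
mov edi, [edx] → edi=M[112]=0
add edi, 16 → edi=0+16=16
add edx, 4 → edx=112+4=116
add ebx, 1 → ebx=5+1=6
cmp ebx, 8  (cmp 6,8)
jl L1: taken
imul edi, 16 → edi=16*16=256
After step 36: edi = 256.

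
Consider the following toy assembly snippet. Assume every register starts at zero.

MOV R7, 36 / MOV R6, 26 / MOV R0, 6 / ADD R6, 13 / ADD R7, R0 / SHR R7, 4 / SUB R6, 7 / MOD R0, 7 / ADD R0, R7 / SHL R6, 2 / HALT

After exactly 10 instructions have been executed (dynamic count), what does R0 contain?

R7=36
R6=26
R0=6
R6=26+13=39
R7=36+6=42
R7=42>>4=2
R6=39-7=32
R0=6%7=6
R0=6+2=8
R6=32<<2=128
After step 10: R0 = 8.

8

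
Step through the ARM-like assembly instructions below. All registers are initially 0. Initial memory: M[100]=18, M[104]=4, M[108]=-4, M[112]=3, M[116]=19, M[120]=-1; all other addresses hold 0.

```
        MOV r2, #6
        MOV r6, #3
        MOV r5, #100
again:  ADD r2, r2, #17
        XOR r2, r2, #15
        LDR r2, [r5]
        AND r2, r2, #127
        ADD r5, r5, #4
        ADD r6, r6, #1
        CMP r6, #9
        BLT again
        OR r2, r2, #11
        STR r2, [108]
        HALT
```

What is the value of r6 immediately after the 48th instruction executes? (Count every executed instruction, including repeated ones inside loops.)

8

r2=6
r6=3
r5=100
r2=6+17=23
r2=23^15=24
r2=M[100]=18
r2=18&127=18
r5=100+4=104
r6=3+1=4
CMP r6, #9  (cmp 4,9)
BLT again: taken
r2=18+17=35
r2=35^15=44
r2=M[104]=4
r2=4&127=4
r5=104+4=108
r6=4+1=5
CMP r6, #9  (cmp 5,9)
BLT again: taken
r2=4+17=21
r2=21^15=26
r2=M[108]=-4
r2=(-4)&127=124
r5=108+4=112
r6=5+1=6
CMP r6, #9  (cmp 6,9)
BLT again: taken
r2=124+17=141
r2=141^15=130
r2=M[112]=3
r2=3&127=3
r5=112+4=116
r6=6+1=7
CMP r6, #9  (cmp 7,9)
BLT again: taken
r2=3+17=20
r2=20^15=27
r2=M[116]=19
r2=19&127=19
r5=116+4=120
r6=7+1=8
CMP r6, #9  (cmp 8,9)
BLT again: taken
r2=19+17=36
r2=36^15=43
r2=M[120]=-1
r2=(-1)&127=127
r5=120+4=124
After step 48: r6 = 8.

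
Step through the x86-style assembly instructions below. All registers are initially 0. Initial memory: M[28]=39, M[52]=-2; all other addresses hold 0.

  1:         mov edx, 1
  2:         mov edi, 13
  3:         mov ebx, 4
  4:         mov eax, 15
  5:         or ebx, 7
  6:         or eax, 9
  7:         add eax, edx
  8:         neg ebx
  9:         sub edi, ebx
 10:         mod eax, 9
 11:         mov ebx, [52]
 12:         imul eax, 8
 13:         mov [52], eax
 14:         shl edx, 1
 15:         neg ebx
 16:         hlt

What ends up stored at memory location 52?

edx=1
edi=13
ebx=4
eax=15
ebx=4|7=7
eax=15|9=15
eax=15+1=16
ebx=-(7)=-7
edi=13-(-7)=20
eax=16%9=7
ebx=M[52]=-2
eax=7*8=56
mov [52], eax → M[52]=56
edx=1<<1=2
ebx=-(-2)=2
halt.

56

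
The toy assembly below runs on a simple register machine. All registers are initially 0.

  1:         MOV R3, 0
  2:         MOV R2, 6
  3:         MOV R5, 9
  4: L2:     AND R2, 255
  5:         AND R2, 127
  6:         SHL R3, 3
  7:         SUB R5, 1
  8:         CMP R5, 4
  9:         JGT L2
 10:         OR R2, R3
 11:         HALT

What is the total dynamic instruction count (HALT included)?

MOV R3, 0 → R3=0
MOV R2, 6 → R2=6
MOV R5, 9 → R5=9
AND R2, 255 → R2=6&255=6
AND R2, 127 → R2=6&127=6
SHL R3, 3 → R3=0<<3=0
SUB R5, 1 → R5=9-1=8
CMP R5, 4  (cmp 8,4)
JGT L2: taken
AND R2, 255 → R2=6&255=6
AND R2, 127 → R2=6&127=6
SHL R3, 3 → R3=0<<3=0
SUB R5, 1 → R5=8-1=7
CMP R5, 4  (cmp 7,4)
JGT L2: taken
AND R2, 255 → R2=6&255=6
AND R2, 127 → R2=6&127=6
SHL R3, 3 → R3=0<<3=0
SUB R5, 1 → R5=7-1=6
CMP R5, 4  (cmp 6,4)
JGT L2: taken
AND R2, 255 → R2=6&255=6
AND R2, 127 → R2=6&127=6
SHL R3, 3 → R3=0<<3=0
SUB R5, 1 → R5=6-1=5
CMP R5, 4  (cmp 5,4)
JGT L2: taken
AND R2, 255 → R2=6&255=6
AND R2, 127 → R2=6&127=6
SHL R3, 3 → R3=0<<3=0
SUB R5, 1 → R5=5-1=4
CMP R5, 4  (cmp 4,4)
JGT L2: not taken
OR R2, R3 → R2=6|0=6
halt.
Total executed instructions: 35.

35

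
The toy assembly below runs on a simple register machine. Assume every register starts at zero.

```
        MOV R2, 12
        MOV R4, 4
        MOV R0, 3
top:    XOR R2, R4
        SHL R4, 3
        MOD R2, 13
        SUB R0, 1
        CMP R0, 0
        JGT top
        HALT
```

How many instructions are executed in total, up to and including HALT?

after MOV R2, 12: R2=12
after MOV R4, 4: R4=4
after MOV R0, 3: R0=3
after XOR R2, R4: R2=12^4=8
after SHL R4, 3: R4=4<<3=32
after MOD R2, 13: R2=8%13=8
after SUB R0, 1: R0=3-1=2
CMP R0, 0  (cmp 2,0)
JGT top: taken
after XOR R2, R4: R2=8^32=40
after SHL R4, 3: R4=32<<3=256
after MOD R2, 13: R2=40%13=1
after SUB R0, 1: R0=2-1=1
CMP R0, 0  (cmp 1,0)
JGT top: taken
after XOR R2, R4: R2=1^256=257
after SHL R4, 3: R4=256<<3=2048
after MOD R2, 13: R2=257%13=10
after SUB R0, 1: R0=1-1=0
CMP R0, 0  (cmp 0,0)
JGT top: not taken
halt.
Total executed instructions: 22.

22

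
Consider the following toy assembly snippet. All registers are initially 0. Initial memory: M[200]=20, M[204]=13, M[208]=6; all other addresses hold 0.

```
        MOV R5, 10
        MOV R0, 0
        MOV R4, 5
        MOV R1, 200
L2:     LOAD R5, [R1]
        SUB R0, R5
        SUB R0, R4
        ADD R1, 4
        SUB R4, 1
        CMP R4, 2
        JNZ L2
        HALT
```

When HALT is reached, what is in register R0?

MOV R5, 10 → R5=10
MOV R0, 0 → R0=0
MOV R4, 5 → R4=5
MOV R1, 200 → R1=200
LOAD R5, [R1] → R5=M[200]=20
SUB R0, R5 → R0=0-20=-20
SUB R0, R4 → R0=(-20)-5=-25
ADD R1, 4 → R1=200+4=204
SUB R4, 1 → R4=5-1=4
CMP R4, 2  (cmp 4,2)
JNZ L2: taken
LOAD R5, [R1] → R5=M[204]=13
SUB R0, R5 → R0=(-25)-13=-38
SUB R0, R4 → R0=(-38)-4=-42
ADD R1, 4 → R1=204+4=208
SUB R4, 1 → R4=4-1=3
CMP R4, 2  (cmp 3,2)
JNZ L2: taken
LOAD R5, [R1] → R5=M[208]=6
SUB R0, R5 → R0=(-42)-6=-48
SUB R0, R4 → R0=(-48)-3=-51
ADD R1, 4 → R1=208+4=212
SUB R4, 1 → R4=3-1=2
CMP R4, 2  (cmp 2,2)
JNZ L2: not taken
halt.

-51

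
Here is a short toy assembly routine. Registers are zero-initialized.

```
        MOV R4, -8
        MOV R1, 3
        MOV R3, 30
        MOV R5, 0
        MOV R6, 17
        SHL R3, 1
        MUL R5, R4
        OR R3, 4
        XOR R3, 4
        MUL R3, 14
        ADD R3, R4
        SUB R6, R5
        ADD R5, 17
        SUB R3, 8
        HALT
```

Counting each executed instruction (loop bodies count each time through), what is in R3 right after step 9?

after MOV R4, -8: R4=-8
after MOV R1, 3: R1=3
after MOV R3, 30: R3=30
after MOV R5, 0: R5=0
after MOV R6, 17: R6=17
after SHL R3, 1: R3=30<<1=60
after MUL R5, R4: R5=0*(-8)=0
after OR R3, 4: R3=60|4=60
after XOR R3, 4: R3=60^4=56
After step 9: R3 = 56.

56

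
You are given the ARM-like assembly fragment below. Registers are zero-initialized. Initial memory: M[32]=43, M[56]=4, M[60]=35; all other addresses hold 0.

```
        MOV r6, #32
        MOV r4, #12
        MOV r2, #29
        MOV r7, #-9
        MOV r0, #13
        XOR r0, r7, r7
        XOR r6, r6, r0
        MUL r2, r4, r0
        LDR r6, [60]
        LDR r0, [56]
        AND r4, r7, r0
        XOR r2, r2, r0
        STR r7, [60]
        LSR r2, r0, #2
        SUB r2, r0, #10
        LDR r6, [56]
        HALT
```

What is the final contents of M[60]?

MOV r6, #32 → r6=32
MOV r4, #12 → r4=12
MOV r2, #29 → r2=29
MOV r7, #-9 → r7=-9
MOV r0, #13 → r0=13
XOR r0, r7, r7 → r0=(-9)^(-9)=0
XOR r6, r6, r0 → r6=32^0=32
MUL r2, r4, r0 → r2=12*0=0
LDR r6, [60] → r6=M[60]=35
LDR r0, [56] → r0=M[56]=4
AND r4, r7, r0 → r4=(-9)&4=4
XOR r2, r2, r0 → r2=0^4=4
STR r7, [60] → M[60]=-9
LSR r2, r0, #2 → r2=4>>2=1
SUB r2, r0, #10 → r2=4-10=-6
LDR r6, [56] → r6=M[56]=4
halt.

-9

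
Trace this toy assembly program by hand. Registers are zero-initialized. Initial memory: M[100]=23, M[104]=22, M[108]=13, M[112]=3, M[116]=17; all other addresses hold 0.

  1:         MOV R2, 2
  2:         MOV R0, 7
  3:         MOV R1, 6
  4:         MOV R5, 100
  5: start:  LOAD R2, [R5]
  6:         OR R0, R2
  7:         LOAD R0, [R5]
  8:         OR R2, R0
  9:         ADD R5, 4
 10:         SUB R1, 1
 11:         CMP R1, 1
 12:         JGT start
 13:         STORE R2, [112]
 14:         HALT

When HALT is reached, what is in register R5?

R2=2
R0=7
R1=6
R5=100
R2=M[100]=23
R0=7|23=23
R0=M[100]=23
R2=23|23=23
R5=100+4=104
R1=6-1=5
CMP R1, 1  (cmp 5,1)
JGT start: taken
R2=M[104]=22
R0=23|22=23
R0=M[104]=22
R2=22|22=22
R5=104+4=108
R1=5-1=4
CMP R1, 1  (cmp 4,1)
JGT start: taken
R2=M[108]=13
R0=22|13=31
R0=M[108]=13
R2=13|13=13
R5=108+4=112
R1=4-1=3
CMP R1, 1  (cmp 3,1)
JGT start: taken
R2=M[112]=3
R0=13|3=15
R0=M[112]=3
R2=3|3=3
R5=112+4=116
R1=3-1=2
CMP R1, 1  (cmp 2,1)
JGT start: taken
R2=M[116]=17
R0=3|17=19
R0=M[116]=17
R2=17|17=17
R5=116+4=120
R1=2-1=1
CMP R1, 1  (cmp 1,1)
JGT start: not taken
STORE R2, [112] → M[112]=17
halt.

120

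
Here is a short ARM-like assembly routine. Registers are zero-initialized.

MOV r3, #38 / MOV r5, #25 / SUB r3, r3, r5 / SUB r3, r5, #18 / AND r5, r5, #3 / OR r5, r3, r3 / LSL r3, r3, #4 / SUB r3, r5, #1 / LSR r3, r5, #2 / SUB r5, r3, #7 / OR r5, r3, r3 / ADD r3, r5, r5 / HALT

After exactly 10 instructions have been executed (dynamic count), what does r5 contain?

-6

MOV r3, #38 → r3=38
MOV r5, #25 → r5=25
SUB r3, r3, r5 → r3=38-25=13
SUB r3, r5, #18 → r3=25-18=7
AND r5, r5, #3 → r5=25&3=1
OR r5, r3, r3 → r5=7|7=7
LSL r3, r3, #4 → r3=7<<4=112
SUB r3, r5, #1 → r3=7-1=6
LSR r3, r5, #2 → r3=7>>2=1
SUB r5, r3, #7 → r5=1-7=-6
After step 10: r5 = -6.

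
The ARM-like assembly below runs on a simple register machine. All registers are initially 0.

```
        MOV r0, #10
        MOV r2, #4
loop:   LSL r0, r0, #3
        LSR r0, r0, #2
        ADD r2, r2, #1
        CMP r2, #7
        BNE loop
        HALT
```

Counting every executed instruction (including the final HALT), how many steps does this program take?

18

r0=10
r2=4
r0=10<<3=80
r0=80>>2=20
r2=4+1=5
CMP r2, #7  (cmp 5,7)
BNE loop: taken
r0=20<<3=160
r0=160>>2=40
r2=5+1=6
CMP r2, #7  (cmp 6,7)
BNE loop: taken
r0=40<<3=320
r0=320>>2=80
r2=6+1=7
CMP r2, #7  (cmp 7,7)
BNE loop: not taken
halt.
Total executed instructions: 18.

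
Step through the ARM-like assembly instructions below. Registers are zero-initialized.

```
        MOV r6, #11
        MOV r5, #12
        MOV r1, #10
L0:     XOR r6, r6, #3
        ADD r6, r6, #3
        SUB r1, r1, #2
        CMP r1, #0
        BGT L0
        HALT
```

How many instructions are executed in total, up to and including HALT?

29

r6=11
r5=12
r1=10
r6=11^3=8
r6=8+3=11
r1=10-2=8
CMP r1, #0  (cmp 8,0)
BGT L0: taken
r6=11^3=8
r6=8+3=11
r1=8-2=6
CMP r1, #0  (cmp 6,0)
BGT L0: taken
r6=11^3=8
r6=8+3=11
r1=6-2=4
CMP r1, #0  (cmp 4,0)
BGT L0: taken
r6=11^3=8
r6=8+3=11
r1=4-2=2
CMP r1, #0  (cmp 2,0)
BGT L0: taken
r6=11^3=8
r6=8+3=11
r1=2-2=0
CMP r1, #0  (cmp 0,0)
BGT L0: not taken
halt.
Total executed instructions: 29.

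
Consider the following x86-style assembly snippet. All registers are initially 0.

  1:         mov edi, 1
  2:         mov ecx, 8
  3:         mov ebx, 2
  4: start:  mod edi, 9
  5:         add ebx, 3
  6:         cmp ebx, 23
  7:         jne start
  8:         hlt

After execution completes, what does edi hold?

edi=1
ecx=8
ebx=2
edi=1%9=1
ebx=2+3=5
cmp ebx, 23  (cmp 5,23)
jne start: taken
edi=1%9=1
ebx=5+3=8
cmp ebx, 23  (cmp 8,23)
jne start: taken
edi=1%9=1
ebx=8+3=11
cmp ebx, 23  (cmp 11,23)
jne start: taken
edi=1%9=1
ebx=11+3=14
cmp ebx, 23  (cmp 14,23)
jne start: taken
edi=1%9=1
ebx=14+3=17
cmp ebx, 23  (cmp 17,23)
jne start: taken
edi=1%9=1
ebx=17+3=20
cmp ebx, 23  (cmp 20,23)
jne start: taken
edi=1%9=1
ebx=20+3=23
cmp ebx, 23  (cmp 23,23)
jne start: not taken
halt.

1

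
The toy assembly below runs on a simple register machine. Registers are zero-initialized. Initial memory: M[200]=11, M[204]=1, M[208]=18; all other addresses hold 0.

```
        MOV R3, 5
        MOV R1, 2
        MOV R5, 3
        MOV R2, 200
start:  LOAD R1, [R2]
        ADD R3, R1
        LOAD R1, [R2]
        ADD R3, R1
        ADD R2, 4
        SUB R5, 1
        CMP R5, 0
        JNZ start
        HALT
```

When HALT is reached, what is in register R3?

MOV R3, 5 → R3=5
MOV R1, 2 → R1=2
MOV R5, 3 → R5=3
MOV R2, 200 → R2=200
LOAD R1, [R2] → R1=M[200]=11
ADD R3, R1 → R3=5+11=16
LOAD R1, [R2] → R1=M[200]=11
ADD R3, R1 → R3=16+11=27
ADD R2, 4 → R2=200+4=204
SUB R5, 1 → R5=3-1=2
CMP R5, 0  (cmp 2,0)
JNZ start: taken
LOAD R1, [R2] → R1=M[204]=1
ADD R3, R1 → R3=27+1=28
LOAD R1, [R2] → R1=M[204]=1
ADD R3, R1 → R3=28+1=29
ADD R2, 4 → R2=204+4=208
SUB R5, 1 → R5=2-1=1
CMP R5, 0  (cmp 1,0)
JNZ start: taken
LOAD R1, [R2] → R1=M[208]=18
ADD R3, R1 → R3=29+18=47
LOAD R1, [R2] → R1=M[208]=18
ADD R3, R1 → R3=47+18=65
ADD R2, 4 → R2=208+4=212
SUB R5, 1 → R5=1-1=0
CMP R5, 0  (cmp 0,0)
JNZ start: not taken
halt.

65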